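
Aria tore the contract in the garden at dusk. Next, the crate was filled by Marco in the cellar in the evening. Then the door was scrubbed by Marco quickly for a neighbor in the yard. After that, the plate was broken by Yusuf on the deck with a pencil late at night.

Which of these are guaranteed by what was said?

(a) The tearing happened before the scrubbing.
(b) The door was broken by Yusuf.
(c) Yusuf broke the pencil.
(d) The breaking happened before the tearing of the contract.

(a)

(a) Entailed — the narrative places the tearing before the scrubbing.
(b) Not entailed — Yusuf broke the plate, not the door; the door belongs to the scrubbing event.
(c) Not entailed — the pencil is the instrument, not what was broken.
(d) Not entailed — the narrative places the tearing before the breaking, not after.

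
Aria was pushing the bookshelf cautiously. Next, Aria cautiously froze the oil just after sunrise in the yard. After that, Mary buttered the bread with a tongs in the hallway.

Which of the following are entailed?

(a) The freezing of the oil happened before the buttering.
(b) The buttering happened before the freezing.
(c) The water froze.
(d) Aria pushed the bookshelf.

(a) Entailed — the narrative places the freezing before the buttering.
(b) Not entailed — the narrative places the freezing before the buttering, not after.
(c) Not entailed — the oil is what froze, not the water.
(d) Entailed — 'push' is an activity; 'was pushing' entails that some pushing happened, so 'pushed' holds.

(a), (d)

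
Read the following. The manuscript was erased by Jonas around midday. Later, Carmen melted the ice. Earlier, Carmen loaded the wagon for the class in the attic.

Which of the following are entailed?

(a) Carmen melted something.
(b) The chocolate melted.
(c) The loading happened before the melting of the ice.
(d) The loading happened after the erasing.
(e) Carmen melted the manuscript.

(a) Entailed — every conjunct here is already in the original melting event.
(b) Not entailed — the ice is what melted, not the chocolate.
(c) Entailed — the narrative places the loading before the melting.
(d) Not entailed — the narrative doesn't order the erasing relative to the loading.
(e) Not entailed — Carmen melted the ice, not the manuscript; the manuscript belongs to the erasing event.

(a), (c)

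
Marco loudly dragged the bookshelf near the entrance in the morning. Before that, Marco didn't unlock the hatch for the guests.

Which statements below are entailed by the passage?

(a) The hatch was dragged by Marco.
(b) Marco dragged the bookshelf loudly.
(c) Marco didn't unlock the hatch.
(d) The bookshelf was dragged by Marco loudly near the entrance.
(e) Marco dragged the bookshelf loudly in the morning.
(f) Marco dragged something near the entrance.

(b), (d), (e), (f)

(a) Not entailed — Marco dragged the bookshelf, not the hatch; the hatch belongs to the unlocking event.
(b) Entailed — dropping 'in the morning', 'near the entrance' leaves a sub-description the original still satisfies.
(c) Not entailed — dropping 'for the guests' under negation is not valid — the original leaves open that Marco unlocked the hatch some other way.
(d) Entailed — this follows by dropping conjuncts from the dragging event's description.
(e) Entailed — dropping 'near the entrance' leaves a sub-description the original still satisfies.
(f) Entailed — this follows by dropping conjuncts from the dragging event's description.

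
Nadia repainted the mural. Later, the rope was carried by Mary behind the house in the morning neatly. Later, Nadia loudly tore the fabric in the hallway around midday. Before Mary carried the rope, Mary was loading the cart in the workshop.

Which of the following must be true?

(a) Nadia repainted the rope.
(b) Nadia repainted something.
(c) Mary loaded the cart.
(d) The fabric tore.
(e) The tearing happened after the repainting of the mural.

(b), (d), (e)

(a) Not entailed — Nadia repainted the mural, not the rope; the rope belongs to the carrying event.
(b) Entailed — this follows by dropping conjuncts from the repainting event's description.
(c) Not entailed — 'was loading' is progressive on an accomplishment; it does not entail the completed 'loaded'.
(d) Entailed — 'Nadia tore the fabric' is causative; it entails the inchoative 'the fabric tore'.
(e) Entailed — the narrative places the repainting before the tearing.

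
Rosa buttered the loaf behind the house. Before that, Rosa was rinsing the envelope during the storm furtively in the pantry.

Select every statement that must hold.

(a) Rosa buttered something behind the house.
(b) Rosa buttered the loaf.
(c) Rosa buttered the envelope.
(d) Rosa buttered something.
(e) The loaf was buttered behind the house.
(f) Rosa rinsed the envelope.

(a), (b), (d), (e), (f)

(a) Entailed — this follows by dropping conjuncts from the buttering event's description.
(b) Entailed — dropping 'behind the house' leaves a sub-description the original still satisfies.
(c) Not entailed — Rosa buttered the loaf, not the envelope; the envelope belongs to the rinsing event.
(d) Entailed — the original entails any weakening of itself; this just drops 'behind the house' and generalizes the patient.
(e) Entailed — this follows by dropping conjuncts from the buttering event's description.
(f) Entailed — 'rinse' is an activity; 'was rinsing' entails that some rinsing happened, so 'rinsed' holds.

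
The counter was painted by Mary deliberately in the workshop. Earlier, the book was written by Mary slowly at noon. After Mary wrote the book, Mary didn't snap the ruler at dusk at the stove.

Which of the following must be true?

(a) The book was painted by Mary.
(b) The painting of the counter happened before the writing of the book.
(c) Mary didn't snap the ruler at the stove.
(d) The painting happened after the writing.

(d)

(a) Not entailed — Mary painted the counter, not the book; the book belongs to the writing event.
(b) Not entailed — the narrative places the writing before the painting, not after.
(c) Not entailed — dropping 'at dusk' under negation is not valid — the original leaves open that Mary snapped the ruler some other way.
(d) Entailed — the narrative places the writing before the painting.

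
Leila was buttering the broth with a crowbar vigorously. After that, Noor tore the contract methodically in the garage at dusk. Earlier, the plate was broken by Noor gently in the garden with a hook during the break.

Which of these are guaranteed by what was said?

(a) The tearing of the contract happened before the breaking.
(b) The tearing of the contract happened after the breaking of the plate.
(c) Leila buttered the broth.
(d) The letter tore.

(b)

(a) Not entailed — the narrative places the breaking before the tearing, not after.
(b) Entailed — the narrative places the breaking before the tearing.
(c) Not entailed — 'was buttering' is progressive on an accomplishment; it does not entail the completed 'buttered'.
(d) Not entailed — the contract is what tore, not the letter.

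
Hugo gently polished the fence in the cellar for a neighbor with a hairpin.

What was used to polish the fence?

a hairpin

'with a hairpin' marks the instrument of the polishing event.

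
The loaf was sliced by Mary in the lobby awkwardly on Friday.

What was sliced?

'the loaf' marks the patient of the slicing event.

the loaf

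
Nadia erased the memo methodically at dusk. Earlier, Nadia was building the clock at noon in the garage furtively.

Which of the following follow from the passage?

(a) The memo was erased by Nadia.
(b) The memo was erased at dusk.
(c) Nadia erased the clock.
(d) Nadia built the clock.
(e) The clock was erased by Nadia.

(a) Entailed — the original entails any weakening of itself; this just drops 'methodically', 'at dusk'.
(b) Entailed — the original entails any weakening of itself; this just drops 'methodically' and generalizes the agent.
(c) Not entailed — Nadia erased the memo, not the clock; the clock belongs to the building event.
(d) Not entailed — 'was building' is progressive on an accomplishment; it does not entail the completed 'built'.
(e) Not entailed — Nadia erased the memo, not the clock; the clock belongs to the building event.

(a), (b)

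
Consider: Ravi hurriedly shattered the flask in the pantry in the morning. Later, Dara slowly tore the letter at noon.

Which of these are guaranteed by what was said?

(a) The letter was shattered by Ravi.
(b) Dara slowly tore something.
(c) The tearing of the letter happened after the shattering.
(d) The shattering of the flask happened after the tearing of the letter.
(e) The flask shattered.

(a) Not entailed — Ravi shattered the flask, not the letter; the letter belongs to the tearing event.
(b) Entailed — every conjunct here is already in the original tearing event.
(c) Entailed — the narrative places the shattering before the tearing.
(d) Not entailed — the narrative places the shattering before the tearing, not after.
(e) Entailed — 'Ravi shattered the flask' is causative; it entails the inchoative 'the flask shattered'.

(b), (c), (e)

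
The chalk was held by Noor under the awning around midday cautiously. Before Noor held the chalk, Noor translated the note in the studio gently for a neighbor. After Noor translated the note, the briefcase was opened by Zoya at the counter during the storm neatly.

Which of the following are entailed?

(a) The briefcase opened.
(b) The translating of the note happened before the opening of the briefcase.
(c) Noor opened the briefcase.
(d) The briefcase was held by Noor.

(a) Entailed — 'Zoya opened the briefcase' is causative; it entails the inchoative 'the briefcase opened'.
(b) Entailed — the narrative places the translating before the opening.
(c) Not entailed — the passage has Zoya opening the briefcase, not Noor.
(d) Not entailed — Noor held the chalk, not the briefcase; the briefcase belongs to the opening event.

(a), (b)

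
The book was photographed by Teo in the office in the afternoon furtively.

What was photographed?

'the book' marks the patient of the photographing event.

the book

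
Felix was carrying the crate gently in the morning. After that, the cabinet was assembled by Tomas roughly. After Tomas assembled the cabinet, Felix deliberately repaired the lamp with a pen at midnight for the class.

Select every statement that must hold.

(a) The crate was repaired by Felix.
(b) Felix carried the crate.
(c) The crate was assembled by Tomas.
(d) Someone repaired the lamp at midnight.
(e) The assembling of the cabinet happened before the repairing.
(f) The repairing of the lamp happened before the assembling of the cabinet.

(b), (d), (e)

(a) Not entailed — Felix repaired the lamp, not the crate; the crate belongs to the carrying event.
(b) Entailed — 'carry' is an activity; 'was carrying' entails that some carrying happened, so 'carried' holds.
(c) Not entailed — Tomas assembled the cabinet, not the crate; the crate belongs to the carrying event.
(d) Entailed — dropping 'with a pen', 'deliberately', 'for the class' and generalizing the agent leaves a sub-description the original still satisfies.
(e) Entailed — the narrative places the assembling before the repairing.
(f) Not entailed — the narrative places the assembling before the repairing, not after.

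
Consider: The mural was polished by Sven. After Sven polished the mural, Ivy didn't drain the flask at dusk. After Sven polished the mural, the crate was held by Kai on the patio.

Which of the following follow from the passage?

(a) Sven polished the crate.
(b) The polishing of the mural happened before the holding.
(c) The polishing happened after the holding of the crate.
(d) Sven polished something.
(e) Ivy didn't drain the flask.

(b), (d)

(a) Not entailed — Sven polished the mural, not the crate; the crate belongs to the holding event.
(b) Entailed — the narrative places the polishing before the holding.
(c) Not entailed — the narrative places the polishing before the holding, not after.
(d) Entailed — generalizing the patient leaves a sub-description the original still satisfies.
(e) Not entailed — dropping 'at dusk' under negation is not valid — the original leaves open that Ivy drained the flask some other way.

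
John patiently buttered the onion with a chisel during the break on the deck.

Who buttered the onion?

'John' marks the agent of the buttering event.

John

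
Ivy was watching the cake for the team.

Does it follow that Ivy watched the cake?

yes

'watch' is atelic; if Ivy was watching the cake, then Ivy watched the cake (for some time).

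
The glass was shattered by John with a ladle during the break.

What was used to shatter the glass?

'with a ladle' marks the instrument of the shattering event.

a ladle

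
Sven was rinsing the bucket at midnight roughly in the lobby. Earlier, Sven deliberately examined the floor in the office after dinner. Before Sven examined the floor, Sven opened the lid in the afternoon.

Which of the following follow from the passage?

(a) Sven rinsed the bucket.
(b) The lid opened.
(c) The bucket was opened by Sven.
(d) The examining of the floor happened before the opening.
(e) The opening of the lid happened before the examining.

(a) Entailed — 'rinse' is an activity; 'was rinsing' entails that some rinsing happened, so 'rinsed' holds.
(b) Entailed — 'Sven opened the lid' is causative; it entails the inchoative 'the lid opened'.
(c) Not entailed — Sven opened the lid, not the bucket; the bucket belongs to the rinsing event.
(d) Not entailed — the narrative places the opening before the examining, not after.
(e) Entailed — the narrative places the opening before the examining.

(a), (b), (e)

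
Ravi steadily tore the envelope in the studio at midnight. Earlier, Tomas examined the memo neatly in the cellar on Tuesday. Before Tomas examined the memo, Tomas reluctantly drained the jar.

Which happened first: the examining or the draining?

The connectives place the draining before the examining.

the draining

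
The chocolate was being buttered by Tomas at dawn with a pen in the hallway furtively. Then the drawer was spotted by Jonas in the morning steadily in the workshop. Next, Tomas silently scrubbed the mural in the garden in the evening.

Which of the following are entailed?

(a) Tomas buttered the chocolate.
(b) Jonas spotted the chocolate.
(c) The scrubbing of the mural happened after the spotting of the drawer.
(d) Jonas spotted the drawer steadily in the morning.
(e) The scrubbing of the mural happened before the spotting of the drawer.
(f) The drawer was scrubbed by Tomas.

(a) Not entailed — 'was buttering' is progressive on an accomplishment; it does not entail the completed 'buttered'.
(b) Not entailed — Jonas spotted the drawer, not the chocolate; the chocolate belongs to the buttering event.
(c) Entailed — the narrative places the spotting before the scrubbing.
(d) Entailed — dropping 'in the workshop' leaves a sub-description the original still satisfies.
(e) Not entailed — the narrative places the spotting before the scrubbing, not after.
(f) Not entailed — Tomas scrubbed the mural, not the drawer; the drawer belongs to the spotting event.

(c), (d)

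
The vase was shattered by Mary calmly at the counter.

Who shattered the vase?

'Mary' marks the agent of the shattering event.

Mary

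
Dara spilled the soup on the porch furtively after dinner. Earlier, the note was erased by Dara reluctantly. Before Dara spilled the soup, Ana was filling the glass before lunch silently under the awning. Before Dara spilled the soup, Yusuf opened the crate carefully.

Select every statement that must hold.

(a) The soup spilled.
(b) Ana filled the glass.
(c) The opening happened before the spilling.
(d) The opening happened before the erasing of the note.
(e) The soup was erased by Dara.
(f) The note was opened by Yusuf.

(a), (c)

(a) Entailed — 'Dara spilled the soup' is causative; it entails the inchoative 'the soup spilled'.
(b) Not entailed — 'was filling' is progressive on an accomplishment; it does not entail the completed 'filled'.
(c) Entailed — the narrative places the opening before the spilling.
(d) Not entailed — the narrative doesn't order the opening relative to the erasing.
(e) Not entailed — Dara erased the note, not the soup; the soup belongs to the spilling event.
(f) Not entailed — Yusuf opened the crate, not the note; the note belongs to the erasing event.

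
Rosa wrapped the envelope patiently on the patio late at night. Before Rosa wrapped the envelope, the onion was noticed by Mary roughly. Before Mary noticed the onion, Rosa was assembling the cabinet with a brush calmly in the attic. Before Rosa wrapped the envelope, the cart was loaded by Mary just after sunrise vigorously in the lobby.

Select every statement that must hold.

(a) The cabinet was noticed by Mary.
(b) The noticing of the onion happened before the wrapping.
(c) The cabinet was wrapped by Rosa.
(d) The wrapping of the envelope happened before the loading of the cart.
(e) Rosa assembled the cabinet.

(b)

(a) Not entailed — Mary noticed the onion, not the cabinet; the cabinet belongs to the assembling event.
(b) Entailed — the narrative places the noticing before the wrapping.
(c) Not entailed — Rosa wrapped the envelope, not the cabinet; the cabinet belongs to the assembling event.
(d) Not entailed — the narrative places the loading before the wrapping, not after.
(e) Not entailed — 'was assembling' is progressive on an accomplishment; it does not entail the completed 'assembled'.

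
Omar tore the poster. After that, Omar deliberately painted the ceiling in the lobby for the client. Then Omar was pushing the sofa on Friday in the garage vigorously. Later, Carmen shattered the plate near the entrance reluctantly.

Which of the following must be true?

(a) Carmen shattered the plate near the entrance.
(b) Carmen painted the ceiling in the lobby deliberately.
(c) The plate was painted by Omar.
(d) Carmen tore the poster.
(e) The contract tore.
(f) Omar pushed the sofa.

(a) Entailed — dropping 'reluctantly' leaves a sub-description the original still satisfies.
(b) Not entailed — the passage has Omar painting the ceiling, not Carmen.
(c) Not entailed — Omar painted the ceiling, not the plate; the plate belongs to the shattering event.
(d) Not entailed — the passage has Omar tearing the poster, not Carmen.
(e) Not entailed — the poster is what tore, not the contract.
(f) Entailed — 'push' is an activity; 'was pushing' entails that some pushing happened, so 'pushed' holds.

(a), (f)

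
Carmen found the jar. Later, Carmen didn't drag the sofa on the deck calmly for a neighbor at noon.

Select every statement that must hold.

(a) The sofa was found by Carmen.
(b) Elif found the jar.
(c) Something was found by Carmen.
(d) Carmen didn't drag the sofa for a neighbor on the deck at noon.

(a) Not entailed — Carmen found the jar, not the sofa; the sofa belongs to the dragging event.
(b) Not entailed — the passage has Carmen finding the jar, not Elif.
(c) Entailed — every conjunct here is already in the original finding event.
(d) Not entailed — dropping 'calmly' under negation is not valid — the original leaves open that Carmen dragged the sofa some other way.

(c)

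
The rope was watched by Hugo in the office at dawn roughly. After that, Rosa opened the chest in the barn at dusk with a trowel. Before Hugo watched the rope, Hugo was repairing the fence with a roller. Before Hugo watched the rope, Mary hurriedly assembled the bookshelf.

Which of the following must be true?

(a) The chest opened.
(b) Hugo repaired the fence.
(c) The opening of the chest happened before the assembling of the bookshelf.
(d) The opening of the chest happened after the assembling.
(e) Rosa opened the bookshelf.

(a), (d)

(a) Entailed — 'Rosa opened the chest' is causative; it entails the inchoative 'the chest opened'.
(b) Not entailed — 'was repairing' is progressive on an accomplishment; it does not entail the completed 'repaired'.
(c) Not entailed — the narrative places the assembling before the opening, not after.
(d) Entailed — the narrative places the assembling before the opening.
(e) Not entailed — Rosa opened the chest, not the bookshelf; the bookshelf belongs to the assembling event.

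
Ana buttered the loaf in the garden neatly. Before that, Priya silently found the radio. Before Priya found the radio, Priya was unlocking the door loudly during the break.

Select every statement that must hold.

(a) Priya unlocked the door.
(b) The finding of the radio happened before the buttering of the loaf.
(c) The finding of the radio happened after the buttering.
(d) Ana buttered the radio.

(a) Not entailed — 'was unlocking' is progressive on an accomplishment; it does not entail the completed 'unlocked'.
(b) Entailed — the narrative places the finding before the buttering.
(c) Not entailed — the narrative places the finding before the buttering, not after.
(d) Not entailed — Ana buttered the loaf, not the radio; the radio belongs to the finding event.

(b)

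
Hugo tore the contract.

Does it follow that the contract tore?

yes

'Hugo tore the contract' is the causative; it entails the inchoative 'the contract tore'.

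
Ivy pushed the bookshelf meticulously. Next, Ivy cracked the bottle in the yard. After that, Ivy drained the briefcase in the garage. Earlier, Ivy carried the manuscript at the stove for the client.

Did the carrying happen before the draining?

yes

The narrative orders the carrying before the draining.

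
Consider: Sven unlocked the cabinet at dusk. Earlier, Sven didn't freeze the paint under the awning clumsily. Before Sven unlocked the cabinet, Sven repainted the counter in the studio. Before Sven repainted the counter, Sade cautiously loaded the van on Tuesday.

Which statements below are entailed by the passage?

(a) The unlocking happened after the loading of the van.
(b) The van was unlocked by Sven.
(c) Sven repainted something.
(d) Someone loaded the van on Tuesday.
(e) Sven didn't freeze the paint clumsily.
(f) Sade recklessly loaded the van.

(a) Entailed — the narrative places the loading before the unlocking.
(b) Not entailed — Sven unlocked the cabinet, not the van; the van belongs to the loading event.
(c) Entailed — the original entails any weakening of itself; this just drops 'in the studio' and generalizes the patient.
(d) Entailed — this follows by dropping conjuncts from the loading event's description.
(e) Not entailed — dropping 'under the awning' under negation is not valid — the original leaves open that Sven froze the paint some other way.
(f) Not entailed — 'recklessly' adds a manner not in (and inconsistent with) the original.

(a), (c), (d)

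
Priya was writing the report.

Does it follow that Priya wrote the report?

'was writing' is progressive; for an accomplishment like 'write the report', it doesn't entail completion.

no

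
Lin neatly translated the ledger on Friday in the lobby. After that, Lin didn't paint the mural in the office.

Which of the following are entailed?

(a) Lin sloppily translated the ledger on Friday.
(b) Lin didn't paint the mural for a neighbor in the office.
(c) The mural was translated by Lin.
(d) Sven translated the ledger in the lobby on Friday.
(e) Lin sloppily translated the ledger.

(b)

(a) Not entailed — 'sloppily' adds a manner not in (and inconsistent with) the original.
(b) Entailed — under negation, adding a further restriction is entailed: if no such painting event occurred, none occurred for a neighbor either.
(c) Not entailed — Lin translated the ledger, not the mural; the mural belongs to the painting event.
(d) Not entailed — the passage has Lin translating the ledger, not Sven.
(e) Not entailed — 'sloppily' adds a manner not in (and inconsistent with) the original.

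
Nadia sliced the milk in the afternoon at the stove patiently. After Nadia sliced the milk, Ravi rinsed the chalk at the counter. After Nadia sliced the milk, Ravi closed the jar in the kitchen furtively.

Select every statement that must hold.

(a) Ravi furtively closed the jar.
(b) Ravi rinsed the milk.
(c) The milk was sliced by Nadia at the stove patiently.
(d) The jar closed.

(a) Entailed — the original entails any weakening of itself; this just drops 'in the kitchen'.
(b) Not entailed — Ravi rinsed the chalk, not the milk; the milk belongs to the slicing event.
(c) Entailed — every conjunct here is already in the original slicing event.
(d) Entailed — 'Ravi closed the jar' is causative; it entails the inchoative 'the jar closed'.

(a), (c), (d)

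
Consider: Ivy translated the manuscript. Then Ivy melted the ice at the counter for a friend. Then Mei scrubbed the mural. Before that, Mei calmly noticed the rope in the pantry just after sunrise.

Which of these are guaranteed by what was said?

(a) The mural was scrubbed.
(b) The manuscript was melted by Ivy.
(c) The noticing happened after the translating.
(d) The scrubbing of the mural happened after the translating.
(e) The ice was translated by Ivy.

(a), (d)

(a) Entailed — this follows by dropping conjuncts from the scrubbing event's description.
(b) Not entailed — Ivy melted the ice, not the manuscript; the manuscript belongs to the translating event.
(c) Not entailed — the narrative doesn't order the translating relative to the noticing.
(d) Entailed — the narrative places the translating before the scrubbing.
(e) Not entailed — Ivy translated the manuscript, not the ice; the ice belongs to the melting event.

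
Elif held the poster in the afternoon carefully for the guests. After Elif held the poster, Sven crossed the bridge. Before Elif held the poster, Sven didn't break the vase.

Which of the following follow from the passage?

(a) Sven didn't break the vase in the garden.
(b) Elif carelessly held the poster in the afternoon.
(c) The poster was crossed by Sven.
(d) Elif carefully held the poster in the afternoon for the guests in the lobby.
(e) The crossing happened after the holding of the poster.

(a) Entailed — under negation, adding a further restriction is entailed: if no such breaking event occurred, none occurred in the garden either.
(b) Not entailed — 'carelessly' adds a manner not in (and inconsistent with) the original.
(c) Not entailed — Sven crossed the bridge, not the poster; the poster belongs to the holding event.
(d) Not entailed — 'in the lobby' adds information not in the original event.
(e) Entailed — the narrative places the holding before the crossing.

(a), (e)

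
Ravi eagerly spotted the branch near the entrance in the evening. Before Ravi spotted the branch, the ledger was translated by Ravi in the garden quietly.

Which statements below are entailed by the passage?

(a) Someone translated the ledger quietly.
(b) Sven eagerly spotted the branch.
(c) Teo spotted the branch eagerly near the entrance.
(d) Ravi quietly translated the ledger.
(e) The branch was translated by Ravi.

(a) Entailed — dropping 'in the garden' and generalizing the agent leaves a sub-description the original still satisfies.
(b) Not entailed — the passage has Ravi spotting the branch, not Sven.
(c) Not entailed — the passage has Ravi spotting the branch, not Teo.
(d) Entailed — the original entails any weakening of itself; this just drops 'in the garden'.
(e) Not entailed — Ravi translated the ledger, not the branch; the branch belongs to the spotting event.

(a), (d)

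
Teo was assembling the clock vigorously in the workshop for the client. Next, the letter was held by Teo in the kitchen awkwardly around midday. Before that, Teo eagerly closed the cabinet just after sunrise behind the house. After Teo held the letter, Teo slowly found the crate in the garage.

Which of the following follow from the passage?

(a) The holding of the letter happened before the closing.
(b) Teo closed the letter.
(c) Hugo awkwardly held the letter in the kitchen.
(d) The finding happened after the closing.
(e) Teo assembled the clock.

(a) Not entailed — the narrative places the closing before the holding, not after.
(b) Not entailed — Teo closed the cabinet, not the letter; the letter belongs to the holding event.
(c) Not entailed — the passage has Teo holding the letter, not Hugo.
(d) Entailed — the narrative places the closing before the finding.
(e) Not entailed — 'was assembling' is progressive on an accomplishment; it does not entail the completed 'assembled'.

(d)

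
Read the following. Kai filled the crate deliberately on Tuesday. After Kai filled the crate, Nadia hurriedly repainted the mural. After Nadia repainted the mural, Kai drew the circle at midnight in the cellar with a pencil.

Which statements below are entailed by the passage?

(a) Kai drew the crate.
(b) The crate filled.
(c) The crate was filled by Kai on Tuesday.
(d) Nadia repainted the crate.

(b), (c)

(a) Not entailed — Kai drew the circle, not the crate; the crate belongs to the filling event.
(b) Entailed — 'Kai filled the crate' is causative; it entails the inchoative 'the crate filled'.
(c) Entailed — this follows by dropping conjuncts from the filling event's description.
(d) Not entailed — Nadia repainted the mural, not the crate; the crate belongs to the filling event.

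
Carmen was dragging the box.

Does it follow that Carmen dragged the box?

yes

'drag' is atelic; if Carmen was dragging the box, then Carmen dragged the box (for some time).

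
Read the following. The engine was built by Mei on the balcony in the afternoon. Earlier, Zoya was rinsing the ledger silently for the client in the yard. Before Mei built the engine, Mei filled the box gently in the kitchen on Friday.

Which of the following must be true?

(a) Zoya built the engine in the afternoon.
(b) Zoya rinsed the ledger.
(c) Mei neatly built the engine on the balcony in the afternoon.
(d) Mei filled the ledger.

(b)

(a) Not entailed — the passage has Mei building the engine, not Zoya.
(b) Entailed — 'rinse' is an activity; 'was rinsing' entails that some rinsing happened, so 'rinsed' holds.
(c) Not entailed — 'neatly' adds information not in the original event.
(d) Not entailed — Mei filled the box, not the ledger; the ledger belongs to the rinsing event.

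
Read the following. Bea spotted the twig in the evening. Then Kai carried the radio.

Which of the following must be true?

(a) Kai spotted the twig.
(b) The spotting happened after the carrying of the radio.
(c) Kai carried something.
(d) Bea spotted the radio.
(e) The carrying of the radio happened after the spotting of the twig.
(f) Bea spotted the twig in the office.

(a) Not entailed — the passage has Bea spotting the twig, not Kai.
(b) Not entailed — the narrative places the spotting before the carrying, not after.
(c) Entailed — this follows by dropping conjuncts from the carrying event's description.
(d) Not entailed — Bea spotted the twig, not the radio; the radio belongs to the carrying event.
(e) Entailed — the narrative places the spotting before the carrying.
(f) Not entailed — 'in the office' adds information not in the original event.

(c), (e)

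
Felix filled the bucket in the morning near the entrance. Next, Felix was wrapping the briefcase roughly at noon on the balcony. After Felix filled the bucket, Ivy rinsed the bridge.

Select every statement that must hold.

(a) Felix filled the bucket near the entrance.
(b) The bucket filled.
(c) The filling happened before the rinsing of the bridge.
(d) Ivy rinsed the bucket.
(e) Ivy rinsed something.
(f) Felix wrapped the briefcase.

(a), (b), (c), (e)

(a) Entailed — the original entails any weakening of itself; this just drops 'in the morning'.
(b) Entailed — 'Felix filled the bucket' is causative; it entails the inchoative 'the bucket filled'.
(c) Entailed — the narrative places the filling before the rinsing.
(d) Not entailed — Ivy rinsed the bridge, not the bucket; the bucket belongs to the filling event.
(e) Entailed — every conjunct here is already in the original rinsing event.
(f) Not entailed — 'was wrapping' is progressive on an accomplishment; it does not entail the completed 'wrapped'.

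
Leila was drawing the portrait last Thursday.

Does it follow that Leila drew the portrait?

no

'was drawing' is progressive; for an accomplishment like 'draw the portrait', it doesn't entail completion.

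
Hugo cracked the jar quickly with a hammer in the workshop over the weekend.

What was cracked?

'the jar' marks the patient of the cracking event.

the jar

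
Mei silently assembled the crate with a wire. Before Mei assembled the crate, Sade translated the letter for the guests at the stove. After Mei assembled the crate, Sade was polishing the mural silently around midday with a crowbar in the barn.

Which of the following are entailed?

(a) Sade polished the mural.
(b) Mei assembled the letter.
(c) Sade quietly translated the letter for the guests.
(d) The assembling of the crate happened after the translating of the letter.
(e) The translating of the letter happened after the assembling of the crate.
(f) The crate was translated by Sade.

(a) Entailed — 'polish' is an activity; 'was polishing' entails that some polishing happened, so 'polished' holds.
(b) Not entailed — Mei assembled the crate, not the letter; the letter belongs to the translating event.
(c) Not entailed — 'quietly' adds information not in the original event.
(d) Entailed — the narrative places the translating before the assembling.
(e) Not entailed — the narrative places the translating before the assembling, not after.
(f) Not entailed — Sade translated the letter, not the crate; the crate belongs to the assembling event.

(a), (d)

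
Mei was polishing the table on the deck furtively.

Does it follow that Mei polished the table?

yes

'polish' is atelic; if Mei was polishing the table, then Mei polished the table (for some time).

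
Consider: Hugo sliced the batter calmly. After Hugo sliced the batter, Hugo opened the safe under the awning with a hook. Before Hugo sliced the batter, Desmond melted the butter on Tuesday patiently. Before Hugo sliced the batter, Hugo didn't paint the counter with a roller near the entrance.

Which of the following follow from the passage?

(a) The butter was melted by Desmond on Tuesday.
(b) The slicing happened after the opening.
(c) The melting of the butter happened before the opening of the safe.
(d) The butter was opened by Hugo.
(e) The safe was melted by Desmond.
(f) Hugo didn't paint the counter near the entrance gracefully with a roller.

(a), (c), (f)

(a) Entailed — this follows by dropping conjuncts from the melting event's description.
(b) Not entailed — the narrative places the slicing before the opening, not after.
(c) Entailed — the narrative places the melting before the opening.
(d) Not entailed — Hugo opened the safe, not the butter; the butter belongs to the melting event.
(e) Not entailed — Desmond melted the butter, not the safe; the safe belongs to the opening event.
(f) Entailed — under negation, adding a further restriction is entailed: if no such painting event occurred, none occurred gracefully either.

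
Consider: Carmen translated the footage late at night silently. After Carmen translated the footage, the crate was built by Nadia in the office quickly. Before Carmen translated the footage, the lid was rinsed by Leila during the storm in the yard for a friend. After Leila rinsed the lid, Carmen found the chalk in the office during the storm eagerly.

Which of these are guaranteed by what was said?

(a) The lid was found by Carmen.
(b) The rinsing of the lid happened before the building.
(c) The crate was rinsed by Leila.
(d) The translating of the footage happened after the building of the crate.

(b)

(a) Not entailed — Carmen found the chalk, not the lid; the lid belongs to the rinsing event.
(b) Entailed — the narrative places the rinsing before the building.
(c) Not entailed — Leila rinsed the lid, not the crate; the crate belongs to the building event.
(d) Not entailed — the narrative places the translating before the building, not after.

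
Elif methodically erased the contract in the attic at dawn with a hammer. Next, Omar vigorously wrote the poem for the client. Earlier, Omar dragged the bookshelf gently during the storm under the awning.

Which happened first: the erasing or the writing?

the erasing

The connectives place the erasing before the writing.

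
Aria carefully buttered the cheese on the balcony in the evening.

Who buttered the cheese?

'Aria' marks the agent of the buttering event.

Aria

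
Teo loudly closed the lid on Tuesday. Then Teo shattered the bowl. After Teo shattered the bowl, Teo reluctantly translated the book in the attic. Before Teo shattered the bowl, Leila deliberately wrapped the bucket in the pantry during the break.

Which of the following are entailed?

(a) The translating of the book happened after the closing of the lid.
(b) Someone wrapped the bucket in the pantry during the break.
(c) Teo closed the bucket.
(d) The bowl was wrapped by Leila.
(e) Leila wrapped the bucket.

(a), (b), (e)

(a) Entailed — the narrative places the closing before the translating.
(b) Entailed — the original entails any weakening of itself; this just drops 'deliberately' and generalizes the agent.
(c) Not entailed — Teo closed the lid, not the bucket; the bucket belongs to the wrapping event.
(d) Not entailed — Leila wrapped the bucket, not the bowl; the bowl belongs to the shattering event.
(e) Entailed — every conjunct here is already in the original wrapping event.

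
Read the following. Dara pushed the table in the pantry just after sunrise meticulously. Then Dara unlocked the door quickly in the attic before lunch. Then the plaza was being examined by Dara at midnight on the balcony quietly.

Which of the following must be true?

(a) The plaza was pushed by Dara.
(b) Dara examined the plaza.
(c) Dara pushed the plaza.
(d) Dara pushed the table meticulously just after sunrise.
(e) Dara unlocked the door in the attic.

(a) Not entailed — Dara pushed the table, not the plaza; the plaza belongs to the examining event.
(b) Entailed — 'examine' is an activity; 'was examining' entails that some examining happened, so 'examined' holds.
(c) Not entailed — Dara pushed the table, not the plaza; the plaza belongs to the examining event.
(d) Entailed — dropping 'in the pantry' leaves a sub-description the original still satisfies.
(e) Entailed — dropping 'before lunch', 'quickly' leaves a sub-description the original still satisfies.

(b), (d), (e)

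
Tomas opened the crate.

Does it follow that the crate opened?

'Tomas opened the crate' is the causative; it entails the inchoative 'the crate opened'.

yes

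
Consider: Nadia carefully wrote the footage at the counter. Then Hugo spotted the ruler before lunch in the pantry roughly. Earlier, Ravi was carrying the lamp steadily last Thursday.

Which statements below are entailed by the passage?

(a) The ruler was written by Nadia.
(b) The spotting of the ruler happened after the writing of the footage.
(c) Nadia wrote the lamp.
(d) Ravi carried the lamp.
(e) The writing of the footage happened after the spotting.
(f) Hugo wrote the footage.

(b), (d)

(a) Not entailed — Nadia wrote the footage, not the ruler; the ruler belongs to the spotting event.
(b) Entailed — the narrative places the writing before the spotting.
(c) Not entailed — Nadia wrote the footage, not the lamp; the lamp belongs to the carrying event.
(d) Entailed — 'carry' is an activity; 'was carrying' entails that some carrying happened, so 'carried' holds.
(e) Not entailed — the narrative places the writing before the spotting, not after.
(f) Not entailed — the passage has Nadia writing the footage, not Hugo.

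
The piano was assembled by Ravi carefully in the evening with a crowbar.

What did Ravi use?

a crowbar

'with a crowbar' marks the instrument of the assembling event.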